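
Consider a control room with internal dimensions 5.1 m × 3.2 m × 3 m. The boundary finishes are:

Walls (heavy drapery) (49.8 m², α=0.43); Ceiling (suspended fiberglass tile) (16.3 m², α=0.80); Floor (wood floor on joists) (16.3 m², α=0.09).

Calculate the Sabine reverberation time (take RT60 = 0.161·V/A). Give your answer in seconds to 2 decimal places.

Total absorption A = 49.8·0.43 + 16.3·0.80 + 16.3·0.09
  = 21.414 + 13.040 + 1.467 = 35.921 m² sabins.
Room volume: 48.96 m³.
Sabine: RT60 = 0.161 × 48.96 / 35.921 = 0.22 s.

0.22 s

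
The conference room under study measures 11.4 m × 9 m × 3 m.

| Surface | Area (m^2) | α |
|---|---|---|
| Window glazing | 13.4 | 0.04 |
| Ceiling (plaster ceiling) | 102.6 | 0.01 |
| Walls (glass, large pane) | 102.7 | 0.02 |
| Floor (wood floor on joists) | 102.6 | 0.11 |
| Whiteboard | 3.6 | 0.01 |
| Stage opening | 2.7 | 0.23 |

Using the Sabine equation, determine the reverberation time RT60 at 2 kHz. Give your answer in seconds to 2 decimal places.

Equivalent absorption area: A = 13.4*0.04 + 102.6*0.01 + 102.7*0.02 + 102.6*0.11 + 3.6*0.01 + 2.7*0.23 = 15.559 m^2.
V = 11.4·9·3 = 307.8 m³.
T = 0.161 V/A = 0.161·307.8/15.559 = 3.19 s.

3.19 seconds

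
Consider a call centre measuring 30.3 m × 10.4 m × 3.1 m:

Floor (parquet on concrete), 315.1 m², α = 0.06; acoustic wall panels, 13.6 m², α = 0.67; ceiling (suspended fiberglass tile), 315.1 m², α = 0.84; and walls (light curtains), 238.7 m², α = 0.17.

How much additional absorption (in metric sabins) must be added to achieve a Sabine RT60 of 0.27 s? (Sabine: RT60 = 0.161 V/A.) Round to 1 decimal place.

249.2 sabins

Summing Sᵢαᵢ: 18.906 + 9.112 + 264.684 + 40.579 → A₁ = 333.281 sabins.
Target A₂ = 0.161·976.872/0.27 = 582.505 sabins (V = 976.872 m³).
Additional absorption ΔA = 582.505 − 333.281 = 249.2 sabins.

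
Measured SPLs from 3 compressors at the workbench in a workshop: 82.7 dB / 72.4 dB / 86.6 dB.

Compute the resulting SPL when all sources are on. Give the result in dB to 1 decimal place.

88.2 dB

Sum in the linear (power) domain: Σ 10^(Lᵢ/10) = 10^(82.7/10) + 10^(72.4/10) + 10^(86.6/10) = 6.607e+08.
L_total = 10·log₁₀(6.607e+08) = 88.2 dB.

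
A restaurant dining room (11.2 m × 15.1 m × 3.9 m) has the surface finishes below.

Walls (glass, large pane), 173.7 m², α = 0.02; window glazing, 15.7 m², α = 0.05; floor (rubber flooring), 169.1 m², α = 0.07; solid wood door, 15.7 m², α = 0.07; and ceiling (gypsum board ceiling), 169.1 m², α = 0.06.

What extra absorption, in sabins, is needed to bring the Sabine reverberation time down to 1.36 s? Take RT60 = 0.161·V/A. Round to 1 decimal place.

Total absorption A₁ = 173.7×0.02 + 15.7×0.05 + 169.1×0.07 + 15.7×0.07 + 169.1×0.06
  = 3.474 + 0.785 + 11.837 + 1.099 + 10.146 = 27.341 m² sabins.
V = 659.568 m³. Required absorption A₂ = 0.161 × 659.568 / 1.36 = 78.081 sabins.
Shortfall: 78.081 − 27.341 = 50.7 sabins.

50.7 sabins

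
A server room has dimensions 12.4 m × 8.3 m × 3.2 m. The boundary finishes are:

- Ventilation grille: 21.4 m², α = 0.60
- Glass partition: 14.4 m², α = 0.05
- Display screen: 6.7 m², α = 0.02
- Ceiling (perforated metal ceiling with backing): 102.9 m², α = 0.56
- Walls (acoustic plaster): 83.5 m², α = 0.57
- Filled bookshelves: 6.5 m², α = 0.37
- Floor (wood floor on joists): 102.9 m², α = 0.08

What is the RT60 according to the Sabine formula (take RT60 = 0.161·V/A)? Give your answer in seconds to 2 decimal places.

Equivalent absorption area: A = 21.4·0.60 + 14.4·0.05 + 6.7·0.02 + 102.9·0.56 + 83.5·0.57 + 6.5·0.37 + 102.9·0.08 = 129.550 m².
Volume V = 12.4 × 8.3 × 3.2 = 329.344 m³.
Sabine: RT60 = 0.161 × 329.344 / 129.550 = 0.41 s.

0.41 s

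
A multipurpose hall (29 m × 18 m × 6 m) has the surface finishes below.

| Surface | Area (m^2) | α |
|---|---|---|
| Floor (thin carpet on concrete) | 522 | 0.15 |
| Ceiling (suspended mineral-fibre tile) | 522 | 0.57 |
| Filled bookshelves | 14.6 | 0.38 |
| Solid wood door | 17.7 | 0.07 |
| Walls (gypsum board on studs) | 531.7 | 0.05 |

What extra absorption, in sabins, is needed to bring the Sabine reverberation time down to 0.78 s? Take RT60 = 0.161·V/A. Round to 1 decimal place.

Equivalent absorption area: A₁ = 522·0.15 + 522·0.57 + 14.6·0.38 + 17.7·0.07 + 531.7·0.05 = 409.212 m^2.
Target A₂ = 0.161·3132/0.78 = 646.477 sabins (V = 3132 m³).
Shortfall: 646.477 − 409.212 = 237.3 sabins.

237.3 sabins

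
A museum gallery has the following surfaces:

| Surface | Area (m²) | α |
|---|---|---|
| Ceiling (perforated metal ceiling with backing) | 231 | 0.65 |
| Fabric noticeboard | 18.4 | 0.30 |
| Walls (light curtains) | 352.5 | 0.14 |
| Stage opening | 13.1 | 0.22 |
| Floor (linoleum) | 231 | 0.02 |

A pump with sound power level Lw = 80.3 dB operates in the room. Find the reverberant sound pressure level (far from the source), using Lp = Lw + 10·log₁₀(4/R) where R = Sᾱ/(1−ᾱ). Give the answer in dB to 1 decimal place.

61.8 dB

A = 212.522 sabins; S = 846.0 m².
ᾱ = 0.2512, so room constant R = A/(1−ᾱ) = 283.817 m².
Lp = 80.3 + 10·log₁₀(4/283.817) = 80.3 + (-18.51) = 61.8 dB.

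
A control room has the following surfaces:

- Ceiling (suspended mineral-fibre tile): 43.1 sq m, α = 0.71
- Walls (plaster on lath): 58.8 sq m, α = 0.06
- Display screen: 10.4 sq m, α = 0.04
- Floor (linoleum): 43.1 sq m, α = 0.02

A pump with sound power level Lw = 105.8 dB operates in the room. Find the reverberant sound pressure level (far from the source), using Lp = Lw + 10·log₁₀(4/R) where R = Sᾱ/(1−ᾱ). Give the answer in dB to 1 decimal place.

95.2 dB

Σ(Sᵢαᵢ) = 43.1×0.71 + 58.8×0.06 + 10.4×0.04 + 43.1×0.02 = 35.407; total area S = 155.4 sq m.
ᾱ = 35.407/155.4 = 0.2278; R = Sᾱ/(1−ᾱ) = 35.407/(1−0.2278) = 45.852 sq m.
Lp = Lw + 10 log₁₀(4/R) = 105.8 -10.59 = 95.2 dB.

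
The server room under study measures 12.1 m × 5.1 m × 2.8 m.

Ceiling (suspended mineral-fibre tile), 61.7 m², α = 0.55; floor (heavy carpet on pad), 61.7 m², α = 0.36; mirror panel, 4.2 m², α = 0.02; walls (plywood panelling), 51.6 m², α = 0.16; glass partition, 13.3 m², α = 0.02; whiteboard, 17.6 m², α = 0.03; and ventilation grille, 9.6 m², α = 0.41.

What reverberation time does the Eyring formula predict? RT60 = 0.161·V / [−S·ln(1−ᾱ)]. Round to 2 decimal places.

Total surface area S = 61.7 + 61.7 + 4.2 + 51.6 + 13.3 + 17.6 + 9.6 = 219.7 m².
Σ(Sᵢαᵢ) = 61.7·0.55 + 61.7·0.36 + 4.2·0.02 + 51.6·0.16 + 13.3·0.02 + 17.6·0.03 + 9.6·0.41 = 69.217.
ᾱ = 69.217 / 219.7 = 0.3151.
Eyring denominator: −S ln(1−ᾱ) = 83.153.
V = 12.1 × 5.1 × 2.8 = 172.788 m³.
RT60 = 0.161 × 172.788 / 83.153 = 0.33 s.

0.33 seconds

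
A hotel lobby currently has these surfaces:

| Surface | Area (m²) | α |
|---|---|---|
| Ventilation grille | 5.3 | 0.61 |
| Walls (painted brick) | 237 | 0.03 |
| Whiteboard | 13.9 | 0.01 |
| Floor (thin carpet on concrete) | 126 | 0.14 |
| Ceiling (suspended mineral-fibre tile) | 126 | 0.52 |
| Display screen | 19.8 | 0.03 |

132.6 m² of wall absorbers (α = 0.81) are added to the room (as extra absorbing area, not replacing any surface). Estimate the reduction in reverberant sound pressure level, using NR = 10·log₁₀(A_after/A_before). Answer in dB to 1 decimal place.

Summing Sᵢαᵢ: 3.233 + 7.110 + 0.139 + 17.640 + 65.520 + 0.594 → A_before = 94.236 sabins.
Added absorption = 132.6 × 0.81 = 107.406 sabins.
New total A_after = 201.642 sabins.
Reduction = 10 log₁₀(A_after/A_before) = 10 log₁₀(2.1398) = 3.3 dB.

3.3 dB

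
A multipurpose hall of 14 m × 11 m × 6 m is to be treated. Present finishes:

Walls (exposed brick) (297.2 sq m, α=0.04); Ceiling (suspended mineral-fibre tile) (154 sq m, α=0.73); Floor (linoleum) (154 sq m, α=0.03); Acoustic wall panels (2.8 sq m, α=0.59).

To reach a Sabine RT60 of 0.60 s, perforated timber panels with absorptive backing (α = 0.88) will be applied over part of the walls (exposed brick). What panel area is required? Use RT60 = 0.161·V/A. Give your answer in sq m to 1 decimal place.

139.7

Summing Sᵢαᵢ: 11.888 + 112.420 + 4.620 + 1.652 → A₁ = 130.580 sabins.
Required A₂ = 0.161·924/0.60 = 247.940 sabins.
ΔA needed = 247.940 − 130.580 = 117.360 sabins.
Each sq m of panel replacing the walls (exposed brick) adds (0.88 − 0.04) = 0.84 sabins.
Area = ΔA/Δα = 117.360/0.84 = 139.7 sq m.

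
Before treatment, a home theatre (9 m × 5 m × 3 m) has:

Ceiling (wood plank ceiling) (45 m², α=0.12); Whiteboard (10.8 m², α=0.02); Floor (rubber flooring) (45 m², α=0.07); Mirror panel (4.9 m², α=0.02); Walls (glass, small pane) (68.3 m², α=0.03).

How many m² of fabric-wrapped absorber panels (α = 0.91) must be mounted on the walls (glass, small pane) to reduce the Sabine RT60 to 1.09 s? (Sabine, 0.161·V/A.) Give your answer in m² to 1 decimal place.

Equivalent absorption area: A₁ = 45*0.12 + 10.8*0.02 + 45*0.07 + 4.9*0.02 + 68.3*0.03 = 10.913 m².
Required A₂ = 0.161·135/1.09 = 19.940 sabins.
Absorption to add: 19.940 − 10.913 = 9.027 sabins.
Each m² of panel replacing the walls (glass, small pane) adds (0.91 − 0.03) = 0.88 sabins.
Panel area = 9.027 / 0.88 = 10.3 m².

10.3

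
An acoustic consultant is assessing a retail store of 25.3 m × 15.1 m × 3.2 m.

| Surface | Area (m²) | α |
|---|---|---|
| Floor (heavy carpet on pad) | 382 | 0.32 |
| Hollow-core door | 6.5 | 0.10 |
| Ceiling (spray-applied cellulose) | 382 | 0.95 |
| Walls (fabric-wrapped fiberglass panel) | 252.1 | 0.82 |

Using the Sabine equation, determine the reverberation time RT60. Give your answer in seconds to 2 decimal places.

Total absorption A = 382×0.32 + 6.5×0.10 + 382×0.95 + 252.1×0.82
  = 122.240 + 0.650 + 362.900 + 206.722 = 692.512 m² sabins.
V = 25.3·15.1·3.2 = 1222.496 m³.
RT60 = 0.161 · V / A = 0.161 × 1222.496 / 692.512 = 0.28 s.

0.28 s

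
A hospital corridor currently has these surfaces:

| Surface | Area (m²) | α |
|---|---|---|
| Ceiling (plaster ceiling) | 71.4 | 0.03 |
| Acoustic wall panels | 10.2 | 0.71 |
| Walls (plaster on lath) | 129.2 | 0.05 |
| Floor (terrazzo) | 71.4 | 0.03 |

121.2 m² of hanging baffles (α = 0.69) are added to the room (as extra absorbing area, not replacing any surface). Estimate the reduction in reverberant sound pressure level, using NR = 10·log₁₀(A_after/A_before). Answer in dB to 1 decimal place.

Equivalent absorption area: A_before = 71.4·0.03 + 10.2·0.71 + 129.2·0.05 + 71.4·0.03 = 17.986 m².
Added absorption = 121.2 × 0.69 = 83.628 sabins.
New total A_after = 101.614 sabins.
NR = 10·log₁₀(101.614/17.986) = 7.5 dB.

7.5 dB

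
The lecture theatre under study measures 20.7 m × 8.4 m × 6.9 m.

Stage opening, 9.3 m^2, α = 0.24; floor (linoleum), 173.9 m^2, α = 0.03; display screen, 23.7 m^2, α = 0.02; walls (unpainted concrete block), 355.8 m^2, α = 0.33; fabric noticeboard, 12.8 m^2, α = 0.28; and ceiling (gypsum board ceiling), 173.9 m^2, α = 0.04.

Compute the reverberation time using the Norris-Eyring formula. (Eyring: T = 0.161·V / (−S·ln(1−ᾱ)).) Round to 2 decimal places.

S = Σ Sᵢ = 749.4 m^2.
Σ(Sᵢαᵢ) = 9.3·0.24 + 173.9·0.03 + 23.7·0.02 + 355.8·0.33 + 12.8·0.28 + 173.9·0.04 = 135.877.
Mean coefficient ᾱ = A/S = 0.1813.
−S·ln(1−ᾱ) = −749.4 × ln(1 − 0.1813) = 149.908.
V = 20.7 × 8.4 × 6.9 = 1199.772 m³.
T = 0.161·V/[−S·ln(1−ᾱ)] = 0.161·1199.772/149.908 = 1.29 s.

1.29 sec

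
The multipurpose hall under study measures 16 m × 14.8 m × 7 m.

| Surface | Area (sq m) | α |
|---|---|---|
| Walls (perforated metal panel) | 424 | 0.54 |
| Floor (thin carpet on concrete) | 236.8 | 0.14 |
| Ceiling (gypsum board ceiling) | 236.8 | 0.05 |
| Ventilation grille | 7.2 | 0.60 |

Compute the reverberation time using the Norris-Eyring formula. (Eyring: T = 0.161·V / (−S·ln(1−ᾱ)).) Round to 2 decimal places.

0.80 seconds

Total surface area S = 424 + 236.8 + 236.8 + 7.2 = 904.8 sq m.
Σ(Sᵢαᵢ) = 424×0.54 + 236.8×0.14 + 236.8×0.05 + 7.2×0.60 = 278.272.
ᾱ = 278.272 / 904.8 = 0.3076.
−S·ln(1−ᾱ) = −904.8 × ln(1 − 0.3076) = 332.597.
V = 16 × 14.8 × 7 = 1657.6 m³.
RT60 = 0.161 × 1657.6 / 332.597 = 0.80 s.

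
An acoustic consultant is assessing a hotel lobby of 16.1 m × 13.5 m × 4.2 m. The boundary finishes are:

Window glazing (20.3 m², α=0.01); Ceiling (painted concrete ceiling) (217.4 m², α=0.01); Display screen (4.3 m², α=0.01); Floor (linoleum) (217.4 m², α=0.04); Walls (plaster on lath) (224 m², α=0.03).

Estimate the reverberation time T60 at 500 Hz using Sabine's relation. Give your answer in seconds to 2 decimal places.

8.24 s

Total absorption A = 20.3·0.01 + 217.4·0.01 + 4.3·0.01 + 217.4·0.04 + 224·0.03
  = 0.203 + 2.174 + 0.043 + 8.696 + 6.720 = 17.836 m² sabins.
Volume V = 16.1 × 13.5 × 4.2 = 912.87 m³.
RT60 = 0.161 · V / A = 0.161 × 912.87 / 17.836 = 8.24 s.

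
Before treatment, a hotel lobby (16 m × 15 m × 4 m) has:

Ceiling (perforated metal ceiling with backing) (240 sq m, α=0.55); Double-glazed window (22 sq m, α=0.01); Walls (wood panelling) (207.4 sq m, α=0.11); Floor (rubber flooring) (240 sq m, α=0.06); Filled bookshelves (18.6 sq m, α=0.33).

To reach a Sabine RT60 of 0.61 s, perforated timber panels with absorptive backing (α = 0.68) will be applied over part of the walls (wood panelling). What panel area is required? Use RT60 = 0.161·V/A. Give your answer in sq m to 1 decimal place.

Total absorption A₁ = 240×0.55 + 22×0.01 + 207.4×0.11 + 240×0.06 + 18.6×0.33
  = 132.000 + 0.220 + 22.814 + 14.400 + 6.138 = 175.572 sq m sabins.
Required A₂ = 0.161·960/0.61 = 253.377 sabins.
ΔA needed = 253.377 − 175.572 = 77.805 sabins.
Net gain per sq m: Δα = 0.68 − 0.11 = 0.57.
Area = ΔA/Δα = 77.805/0.57 = 136.5 sq m.

136.5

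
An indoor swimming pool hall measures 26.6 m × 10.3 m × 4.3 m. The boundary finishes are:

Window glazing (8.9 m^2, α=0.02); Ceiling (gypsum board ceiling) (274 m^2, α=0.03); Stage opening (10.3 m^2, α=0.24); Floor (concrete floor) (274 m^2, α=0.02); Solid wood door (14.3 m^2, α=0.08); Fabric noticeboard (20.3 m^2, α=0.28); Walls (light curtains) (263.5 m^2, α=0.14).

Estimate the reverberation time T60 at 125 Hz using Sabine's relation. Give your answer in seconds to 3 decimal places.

Total absorption A = 8.9×0.02 + 274×0.03 + 10.3×0.24 + 274×0.02 + 14.3×0.08 + 20.3×0.28 + 263.5×0.14
  = 0.178 + 8.220 + 2.472 + 5.480 + 1.144 + 5.684 + 36.890 = 60.068 m^2 sabins.
V = 26.6·10.3·4.3 = 1178.114 m³.
RT60 = 0.161 · V / A = 0.161 × 1178.114 / 60.068 = 3.158 s.

3.158 s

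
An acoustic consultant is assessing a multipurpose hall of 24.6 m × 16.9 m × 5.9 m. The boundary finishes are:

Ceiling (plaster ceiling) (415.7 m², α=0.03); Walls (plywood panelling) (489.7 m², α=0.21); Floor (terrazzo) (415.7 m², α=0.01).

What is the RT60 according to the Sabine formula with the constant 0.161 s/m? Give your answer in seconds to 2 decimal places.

Total absorption A = 415.7*0.03 + 489.7*0.21 + 415.7*0.01
  = 12.471 + 102.837 + 4.157 = 119.465 m² sabins.
Room volume: 2452.866 m³.
RT60 = 0.161 · V / A = 0.161 × 2452.866 / 119.465 = 3.31 s.

3.31 sec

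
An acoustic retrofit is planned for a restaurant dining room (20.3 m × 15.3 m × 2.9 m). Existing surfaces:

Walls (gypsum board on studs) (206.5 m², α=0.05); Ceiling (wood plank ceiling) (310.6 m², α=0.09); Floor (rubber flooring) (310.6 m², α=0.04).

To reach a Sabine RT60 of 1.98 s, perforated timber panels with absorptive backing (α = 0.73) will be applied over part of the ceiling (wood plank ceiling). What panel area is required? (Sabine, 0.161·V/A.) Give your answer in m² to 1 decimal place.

35.2

Summing Sᵢαᵢ: 10.325 + 27.954 + 12.424 → A₁ = 50.703 sabins.
V = 900.711 m³. Target absorption A₂ = 0.161 × 900.711 / 1.98 = 73.240 sabins.
ΔA needed = 73.240 − 50.703 = 22.537 sabins.
Each m² of panel replacing the ceiling (wood plank ceiling) adds (0.73 − 0.09) = 0.64 sabins.
Panel area = 22.537 / 0.64 = 35.2 m².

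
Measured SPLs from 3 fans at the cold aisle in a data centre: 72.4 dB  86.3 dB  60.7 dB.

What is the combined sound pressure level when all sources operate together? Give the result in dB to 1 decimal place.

Σ 10^(Lᵢ/10) = 4.451e+08.
L_total = 10·log₁₀(4.451e+08) = 86.5 dB.

86.5 dB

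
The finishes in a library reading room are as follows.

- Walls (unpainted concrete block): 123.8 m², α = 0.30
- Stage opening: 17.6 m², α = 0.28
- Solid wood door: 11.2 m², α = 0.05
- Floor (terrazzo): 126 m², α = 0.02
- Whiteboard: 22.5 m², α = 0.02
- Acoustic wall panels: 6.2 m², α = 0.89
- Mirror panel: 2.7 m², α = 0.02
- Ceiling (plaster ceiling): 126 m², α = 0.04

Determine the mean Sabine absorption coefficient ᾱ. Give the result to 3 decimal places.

0.129

S = Σ Sᵢ = 123.8 + 17.6 + 11.2 + 126 + 22.5 + 6.2 + 2.7 + 126 = 436.0 m².
A = 123.8·0.30 + 17.6·0.28 + 11.2·0.05 + 126·0.02 + 22.5·0.02 + 6.2·0.89 + 2.7·0.02 + 126·0.04 = 56.210 sabins.
ᾱ = 56.210 / 436.0 = 0.129.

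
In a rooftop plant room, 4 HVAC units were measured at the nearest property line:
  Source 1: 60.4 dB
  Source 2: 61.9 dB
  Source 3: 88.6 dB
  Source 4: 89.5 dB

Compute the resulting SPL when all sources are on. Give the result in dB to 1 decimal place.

Σ 10^(Lᵢ/10) = 1.618e+09.
Back to dB: 10·log₁₀ Σ = 92.1 dB.

92.1 dB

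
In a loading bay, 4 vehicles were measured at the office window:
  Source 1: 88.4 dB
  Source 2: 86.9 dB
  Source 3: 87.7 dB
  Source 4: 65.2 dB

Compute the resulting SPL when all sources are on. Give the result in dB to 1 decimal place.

92.5 dB

Sum in the linear (power) domain: Σ 10^(Lᵢ/10) = 10^(88.4/10) + 10^(86.9/10) + 10^(87.7/10) + 10^(65.2/10) = 1.774e+09.
Back to dB: 10·log₁₀ Σ = 92.5 dB.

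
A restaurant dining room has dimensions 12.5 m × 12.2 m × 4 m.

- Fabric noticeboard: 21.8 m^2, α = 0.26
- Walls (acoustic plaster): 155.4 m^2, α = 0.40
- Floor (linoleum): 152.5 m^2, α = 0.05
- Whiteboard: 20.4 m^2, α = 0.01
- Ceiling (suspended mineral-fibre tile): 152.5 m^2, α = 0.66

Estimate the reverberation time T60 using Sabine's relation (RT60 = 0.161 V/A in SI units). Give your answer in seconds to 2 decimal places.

Total absorption A = 21.8·0.26 + 155.4·0.40 + 152.5·0.05 + 20.4·0.01 + 152.5·0.66
  = 5.668 + 62.160 + 7.625 + 0.204 + 100.650 = 176.307 m^2 sabins.
Volume V = 12.5 × 12.2 × 4 = 610 m³.
Sabine: RT60 = 0.161 × 610 / 176.307 = 0.56 s.

0.56 s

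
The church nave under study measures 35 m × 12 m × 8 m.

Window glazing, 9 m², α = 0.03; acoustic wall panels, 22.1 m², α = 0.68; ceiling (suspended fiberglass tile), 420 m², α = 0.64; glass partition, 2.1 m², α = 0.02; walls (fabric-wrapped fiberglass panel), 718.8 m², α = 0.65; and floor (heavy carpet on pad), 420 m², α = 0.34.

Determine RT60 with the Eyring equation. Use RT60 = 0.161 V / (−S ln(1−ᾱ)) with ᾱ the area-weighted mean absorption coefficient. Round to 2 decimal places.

0.41 sec

Total surface area S = 9 + 22.1 + 420 + 2.1 + 718.8 + 420 = 1592.0 m².
Absorption A = 9×0.03 + 22.1×0.68 + 420×0.64 + 2.1×0.02 + 718.8×0.65 + 420×0.34 = 894.160 sabins.
ᾱ = 894.160 / 1592.0 = 0.5617.
−S·ln(1−ᾱ) = −1592.0 × ln(1 − 0.5617) = 1313.164.
V = 35 × 12 × 8 = 3360 m³.
T = 0.161·V/[−S·ln(1−ᾱ)] = 0.161·3360/1313.164 = 0.41 s.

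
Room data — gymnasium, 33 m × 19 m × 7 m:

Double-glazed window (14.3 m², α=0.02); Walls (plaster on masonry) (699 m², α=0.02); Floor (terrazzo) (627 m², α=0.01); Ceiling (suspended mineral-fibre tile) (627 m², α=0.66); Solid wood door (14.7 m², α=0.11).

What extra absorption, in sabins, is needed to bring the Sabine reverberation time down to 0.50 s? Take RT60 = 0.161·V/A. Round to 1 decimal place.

977.3 sabins

Total absorption A₁ = 14.3×0.02 + 699×0.02 + 627×0.01 + 627×0.66 + 14.7×0.11
  = 0.286 + 13.980 + 6.270 + 413.820 + 1.617 = 435.973 m² sabins.
For T = 0.50 s, need A₂ = 0.161·V/T = 0.161·4389/0.50 = 1413.258 sabins.
ΔA = A₂ − A₁ = 1413.258 − 435.973 = 977.3 sabins.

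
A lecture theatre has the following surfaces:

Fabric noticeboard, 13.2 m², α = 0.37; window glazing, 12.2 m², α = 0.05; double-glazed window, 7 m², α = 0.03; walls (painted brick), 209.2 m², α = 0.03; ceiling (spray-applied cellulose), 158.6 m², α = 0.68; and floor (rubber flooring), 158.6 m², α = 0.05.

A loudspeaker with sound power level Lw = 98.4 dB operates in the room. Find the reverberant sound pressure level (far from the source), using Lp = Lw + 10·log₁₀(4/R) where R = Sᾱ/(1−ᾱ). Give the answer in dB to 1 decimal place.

A = 127.758 sabins; S = 558.8 m².
ᾱ = 127.758/558.8 = 0.2286; R = Sᾱ/(1−ᾱ) = 127.758/(1−0.2286) = 165.618 m².
Lp = 98.4 + 10·log₁₀(4/165.618) = 98.4 + (-16.17) = 82.2 dB.

82.2 dB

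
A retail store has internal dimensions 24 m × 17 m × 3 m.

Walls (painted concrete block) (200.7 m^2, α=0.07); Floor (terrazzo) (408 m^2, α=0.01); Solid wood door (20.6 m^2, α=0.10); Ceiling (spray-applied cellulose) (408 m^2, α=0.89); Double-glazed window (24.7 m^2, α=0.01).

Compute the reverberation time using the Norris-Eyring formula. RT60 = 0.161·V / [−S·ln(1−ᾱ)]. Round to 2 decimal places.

Total surface area S = 200.7 + 408 + 20.6 + 408 + 24.7 = 1062.0 m^2.
Absorption A = 200.7·0.07 + 408·0.01 + 20.6·0.10 + 408·0.89 + 24.7·0.01 = 383.556 sabins.
Mean coefficient ᾱ = A/S = 0.3612.
−S·ln(1−ᾱ) = −1062.0 × ln(1 − 0.3612) = 475.950.
V = 24 × 17 × 3 = 1224 m³.
T = 0.161·V/[−S·ln(1−ᾱ)] = 0.161·1224/475.950 = 0.41 s.

0.41 s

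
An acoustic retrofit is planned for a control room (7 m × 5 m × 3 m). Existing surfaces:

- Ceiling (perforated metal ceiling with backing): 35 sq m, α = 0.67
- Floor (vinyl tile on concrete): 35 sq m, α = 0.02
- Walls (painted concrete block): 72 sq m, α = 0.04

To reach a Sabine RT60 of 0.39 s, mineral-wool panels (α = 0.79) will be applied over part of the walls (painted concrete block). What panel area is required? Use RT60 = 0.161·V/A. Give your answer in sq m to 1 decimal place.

A₁ = Σ Sᵢαᵢ = 35×0.67 + 35×0.02 + 72×0.04 = 27.030 sabins.
V = 105 m³. Target absorption A₂ = 0.161 × 105 / 0.39 = 43.346 sabins.
ΔA needed = 43.346 − 27.030 = 16.316 sabins.
Each sq m of panel replacing the walls (painted concrete block) adds (0.79 − 0.04) = 0.75 sabins.
Area = ΔA/Δα = 16.316/0.75 = 21.8 sq m.

21.8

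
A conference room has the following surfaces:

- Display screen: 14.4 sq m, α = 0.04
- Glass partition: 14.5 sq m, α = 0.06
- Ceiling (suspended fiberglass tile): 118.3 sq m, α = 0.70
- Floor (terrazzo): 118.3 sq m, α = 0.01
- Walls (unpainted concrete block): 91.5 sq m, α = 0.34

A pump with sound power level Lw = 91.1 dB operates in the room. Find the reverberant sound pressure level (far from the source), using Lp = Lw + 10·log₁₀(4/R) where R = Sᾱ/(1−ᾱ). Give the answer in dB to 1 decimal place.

Σ(Sᵢαᵢ) = 14.4×0.04 + 14.5×0.06 + 118.3×0.70 + 118.3×0.01 + 91.5×0.34 = 116.549; total area S = 357.0 sq m.
ᾱ = 116.549/357.0 = 0.3265; R = Sᾱ/(1−ᾱ) = 116.549/(1−0.3265) = 173.050 sq m.
Lp = Lw + 10 log₁₀(4/R) = 91.1 -16.36 = 74.7 dB.

74.7 dB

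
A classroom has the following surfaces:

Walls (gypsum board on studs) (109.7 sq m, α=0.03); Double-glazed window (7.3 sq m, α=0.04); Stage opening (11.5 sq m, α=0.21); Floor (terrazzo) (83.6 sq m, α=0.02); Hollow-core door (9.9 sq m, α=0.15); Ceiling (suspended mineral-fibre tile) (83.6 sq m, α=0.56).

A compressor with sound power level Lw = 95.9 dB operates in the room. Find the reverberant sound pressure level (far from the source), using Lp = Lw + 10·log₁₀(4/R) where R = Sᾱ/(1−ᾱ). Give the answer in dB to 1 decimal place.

A = 55.971 sabins; S = 305.6 sq m.
ᾱ = 55.971/305.6 = 0.1832; R = Sᾱ/(1−ᾱ) = 55.971/(1−0.1832) = 68.525 sq m.
Lp = 95.9 + 10·log₁₀(4/68.525) = 95.9 + (-12.34) = 83.6 dB.

83.6 dB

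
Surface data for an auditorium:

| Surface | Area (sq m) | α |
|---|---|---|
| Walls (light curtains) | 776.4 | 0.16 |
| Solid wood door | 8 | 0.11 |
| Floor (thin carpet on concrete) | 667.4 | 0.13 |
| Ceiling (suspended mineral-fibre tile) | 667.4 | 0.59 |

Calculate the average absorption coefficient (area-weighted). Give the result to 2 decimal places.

Total surface area S = 2119.2 sq m.
Weighted sum Σ Sα = 605.632.
ᾱ = A/S = 0.29.

0.29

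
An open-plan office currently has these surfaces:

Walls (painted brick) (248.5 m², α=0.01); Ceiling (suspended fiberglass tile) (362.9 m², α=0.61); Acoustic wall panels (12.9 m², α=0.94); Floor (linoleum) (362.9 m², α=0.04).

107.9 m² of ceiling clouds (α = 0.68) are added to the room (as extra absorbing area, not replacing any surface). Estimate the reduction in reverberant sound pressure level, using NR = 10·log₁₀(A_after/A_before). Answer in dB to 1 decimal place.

Total absorption A_before = 248.5*0.01 + 362.9*0.61 + 12.9*0.94 + 362.9*0.04
  = 2.485 + 221.369 + 12.126 + 14.516 = 250.496 m² sabins.
Treatment contributes 107.9·0.68 = 73.372 sabins.
New total A_after = 323.868 sabins.
NR = 10·log₁₀(323.868/250.496) = 1.1 dB.

1.1 dB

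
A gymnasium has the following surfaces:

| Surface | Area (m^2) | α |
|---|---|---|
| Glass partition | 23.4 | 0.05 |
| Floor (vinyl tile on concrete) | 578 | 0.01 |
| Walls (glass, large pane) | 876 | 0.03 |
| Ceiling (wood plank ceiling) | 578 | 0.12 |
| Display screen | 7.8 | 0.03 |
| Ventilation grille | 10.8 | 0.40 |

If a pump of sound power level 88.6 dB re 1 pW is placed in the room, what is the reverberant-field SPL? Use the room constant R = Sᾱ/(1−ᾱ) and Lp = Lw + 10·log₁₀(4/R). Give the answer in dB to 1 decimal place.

74.1 dB

Σ(Sᵢαᵢ) = 23.4×0.05 + 578×0.01 + 876×0.03 + 578×0.12 + 7.8×0.03 + 10.8×0.40 = 107.144; total area S = 2074.0 m^2.
ᾱ = 0.0517, so room constant R = A/(1−ᾱ) = 112.985 m^2.
Lp = 88.6 + 10·log₁₀(4/112.985) = 88.6 + (-14.51) = 74.1 dB.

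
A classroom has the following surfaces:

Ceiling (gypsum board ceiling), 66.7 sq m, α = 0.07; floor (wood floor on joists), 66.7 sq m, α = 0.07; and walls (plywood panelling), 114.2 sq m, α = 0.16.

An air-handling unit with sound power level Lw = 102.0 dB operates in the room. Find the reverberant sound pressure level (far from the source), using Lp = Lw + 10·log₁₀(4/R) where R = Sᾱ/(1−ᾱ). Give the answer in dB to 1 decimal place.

93.1 dB

A = 27.610 sabins; S = 247.6 sq m.
ᾱ = 27.610/247.6 = 0.1115; R = Sᾱ/(1−ᾱ) = 27.610/(1−0.1115) = 31.075 sq m.
Lp = 102.0 + 10·log₁₀(4/31.075) = 102.0 + (-8.90) = 93.1 dB.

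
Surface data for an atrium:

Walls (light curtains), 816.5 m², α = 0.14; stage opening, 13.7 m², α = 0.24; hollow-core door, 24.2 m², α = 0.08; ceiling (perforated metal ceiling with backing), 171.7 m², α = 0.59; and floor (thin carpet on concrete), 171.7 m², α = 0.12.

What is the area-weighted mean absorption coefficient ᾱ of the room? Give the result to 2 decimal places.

S = Σ Sᵢ = 816.5 + 13.7 + 24.2 + 171.7 + 171.7 = 1197.8 m².
Weighted sum Σ Sα = 241.441.
ᾱ = 241.441 / 1197.8 = 0.20.

0.20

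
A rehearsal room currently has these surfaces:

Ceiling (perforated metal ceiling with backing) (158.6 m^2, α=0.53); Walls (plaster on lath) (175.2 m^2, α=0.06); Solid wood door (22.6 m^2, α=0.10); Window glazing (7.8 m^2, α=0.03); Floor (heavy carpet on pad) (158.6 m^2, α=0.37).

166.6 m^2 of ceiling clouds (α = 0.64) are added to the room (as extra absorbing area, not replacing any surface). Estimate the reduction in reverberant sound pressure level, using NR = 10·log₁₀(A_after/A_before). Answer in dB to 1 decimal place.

2.3 dB

A_before = Σ Sᵢαᵢ = 158.6*0.53 + 175.2*0.06 + 22.6*0.10 + 7.8*0.03 + 158.6*0.37 = 155.746 sabins.
Treatment contributes 166.6·0.64 = 106.624 sabins.
New total A_after = 262.370 sabins.
Reduction = 10 log₁₀(A_after/A_before) = 10 log₁₀(1.6846) = 2.3 dB.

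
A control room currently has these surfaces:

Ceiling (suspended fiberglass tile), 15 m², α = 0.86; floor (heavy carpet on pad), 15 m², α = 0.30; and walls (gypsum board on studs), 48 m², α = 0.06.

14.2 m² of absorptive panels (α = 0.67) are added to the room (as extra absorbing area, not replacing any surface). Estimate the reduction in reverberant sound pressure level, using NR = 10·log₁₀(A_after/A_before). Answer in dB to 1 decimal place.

A_before = Σ Sᵢαᵢ = 15·0.86 + 15·0.30 + 48·0.06 = 20.280 sabins.
Treatment contributes 14.2·0.67 = 9.514 sabins.
New total A_after = 29.794 sabins.
NR = 10·log₁₀(29.794/20.280) = 1.7 dB.

1.7 dB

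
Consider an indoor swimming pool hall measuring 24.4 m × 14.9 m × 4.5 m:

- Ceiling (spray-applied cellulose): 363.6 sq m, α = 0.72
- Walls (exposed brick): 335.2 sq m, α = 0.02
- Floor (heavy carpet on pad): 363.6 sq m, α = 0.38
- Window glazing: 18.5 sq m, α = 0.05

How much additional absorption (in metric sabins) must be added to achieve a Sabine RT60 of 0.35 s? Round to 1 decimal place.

A₁ = Σ Sᵢαᵢ = 363.6*0.72 + 335.2*0.02 + 363.6*0.38 + 18.5*0.05 = 407.589 sabins.
For T = 0.35 s, need A₂ = 0.161·V/T = 0.161·1636.02/0.35 = 752.569 sabins.
Additional absorption ΔA = 752.569 − 407.589 = 345.0 sabins.

345.0 sabins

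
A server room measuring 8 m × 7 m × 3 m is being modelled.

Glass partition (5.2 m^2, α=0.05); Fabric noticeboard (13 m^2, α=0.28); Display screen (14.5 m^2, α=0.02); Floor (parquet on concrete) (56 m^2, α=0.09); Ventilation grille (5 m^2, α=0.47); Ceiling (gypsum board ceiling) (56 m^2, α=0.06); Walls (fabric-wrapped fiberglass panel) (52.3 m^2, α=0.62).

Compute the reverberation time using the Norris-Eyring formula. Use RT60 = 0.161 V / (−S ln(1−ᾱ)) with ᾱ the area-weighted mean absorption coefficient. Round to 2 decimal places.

S = Σ Sᵢ = 202.0 m^2.
Σ(Sᵢαᵢ) = 5.2·0.05 + 13·0.28 + 14.5·0.02 + 56·0.09 + 5·0.47 + 56·0.06 + 52.3·0.62 = 47.366.
ᾱ = 47.366 / 202.0 = 0.2345.
Eyring denominator: −S ln(1−ᾱ) = 53.980.
V = 8 × 7 × 3 = 168 m³.
T = 0.161·V/[−S·ln(1−ᾱ)] = 0.161·168/53.980 = 0.50 s.

0.50 sec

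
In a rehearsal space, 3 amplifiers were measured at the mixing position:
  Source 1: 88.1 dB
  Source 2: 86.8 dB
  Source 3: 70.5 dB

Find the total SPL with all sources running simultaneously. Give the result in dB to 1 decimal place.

90.6 dB

Sum in the linear (power) domain: Σ 10^(Lᵢ/10) = 10^(88.1/10) + 10^(86.8/10) + 10^(70.5/10) = 1.136e+09.
Back to dB: 10·log₁₀ Σ = 90.6 dB.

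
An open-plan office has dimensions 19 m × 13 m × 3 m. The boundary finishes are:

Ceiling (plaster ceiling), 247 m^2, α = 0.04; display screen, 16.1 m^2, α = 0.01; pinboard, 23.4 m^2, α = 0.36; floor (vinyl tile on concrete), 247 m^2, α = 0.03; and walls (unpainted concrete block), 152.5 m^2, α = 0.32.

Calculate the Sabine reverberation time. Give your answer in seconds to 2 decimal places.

Equivalent absorption area: A = 247*0.04 + 16.1*0.01 + 23.4*0.36 + 247*0.03 + 152.5*0.32 = 74.675 m^2.
Room volume: 741 m³.
RT60 = 0.161 · V / A = 0.161 × 741 / 74.675 = 1.60 s.

1.60 s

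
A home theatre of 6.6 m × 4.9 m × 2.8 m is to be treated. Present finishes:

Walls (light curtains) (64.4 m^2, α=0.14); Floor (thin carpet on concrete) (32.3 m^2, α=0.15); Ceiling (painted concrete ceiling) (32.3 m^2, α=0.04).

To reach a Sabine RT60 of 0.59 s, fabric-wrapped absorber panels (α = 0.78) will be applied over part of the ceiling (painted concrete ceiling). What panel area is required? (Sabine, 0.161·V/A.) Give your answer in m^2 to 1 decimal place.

12.9

Equivalent absorption area: A₁ = 64.4*0.14 + 32.3*0.15 + 32.3*0.04 = 15.153 m^2.
Required A₂ = 0.161·90.552/0.59 = 24.710 sabins.
ΔA needed = 24.710 − 15.153 = 9.557 sabins.
Each m^2 of panel replacing the ceiling (painted concrete ceiling) adds (0.78 − 0.04) = 0.74 sabins.
Area = ΔA/Δα = 9.557/0.74 = 12.9 m^2.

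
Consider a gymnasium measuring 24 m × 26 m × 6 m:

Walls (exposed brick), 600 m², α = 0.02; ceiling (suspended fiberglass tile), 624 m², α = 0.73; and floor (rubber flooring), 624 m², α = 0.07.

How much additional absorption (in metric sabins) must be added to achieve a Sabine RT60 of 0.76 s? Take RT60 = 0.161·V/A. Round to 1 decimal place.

Summing Sᵢαᵢ: 12.000 + 455.520 + 43.680 → A₁ = 511.200 sabins.
Target A₂ = 0.161·3744/0.76 = 793.137 sabins (V = 3744 m³).
Shortfall: 793.137 − 511.200 = 281.9 sabins.

281.9 sabins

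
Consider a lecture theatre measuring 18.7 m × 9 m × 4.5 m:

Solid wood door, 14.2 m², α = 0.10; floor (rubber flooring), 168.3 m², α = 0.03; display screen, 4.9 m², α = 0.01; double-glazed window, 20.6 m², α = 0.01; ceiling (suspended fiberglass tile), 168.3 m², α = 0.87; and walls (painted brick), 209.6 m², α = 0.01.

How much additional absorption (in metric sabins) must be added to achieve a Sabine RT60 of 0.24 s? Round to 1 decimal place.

352.8 sabins

Total absorption A₁ = 14.2·0.10 + 168.3·0.03 + 4.9·0.01 + 20.6·0.01 + 168.3·0.87 + 209.6·0.01
  = 1.420 + 5.049 + 0.049 + 0.206 + 146.421 + 2.096 = 155.241 m² sabins.
Target A₂ = 0.161·757.35/0.24 = 508.056 sabins (V = 757.35 m³).
Shortfall: 508.056 − 155.241 = 352.8 sabins.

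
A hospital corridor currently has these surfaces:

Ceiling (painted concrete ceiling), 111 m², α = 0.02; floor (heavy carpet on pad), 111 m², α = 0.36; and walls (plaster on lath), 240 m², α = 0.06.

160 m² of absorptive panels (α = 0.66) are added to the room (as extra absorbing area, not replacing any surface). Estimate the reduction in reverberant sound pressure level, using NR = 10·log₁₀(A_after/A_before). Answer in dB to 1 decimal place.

4.6 dB

Equivalent absorption area: A_before = 111*0.02 + 111*0.36 + 240*0.06 = 56.580 m².
Added absorption = 160 × 0.66 = 105.600 sabins.
A_after = 56.580 + 105.600 = 162.180 sabins.
NR = 10·log₁₀(162.180/56.580) = 4.6 dB.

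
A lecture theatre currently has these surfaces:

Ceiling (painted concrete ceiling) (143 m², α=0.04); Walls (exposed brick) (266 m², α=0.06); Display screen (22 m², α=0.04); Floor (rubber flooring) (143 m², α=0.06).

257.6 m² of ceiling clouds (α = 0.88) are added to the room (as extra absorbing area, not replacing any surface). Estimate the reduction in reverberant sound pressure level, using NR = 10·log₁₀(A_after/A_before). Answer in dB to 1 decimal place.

9.2 dB

A_before = Σ Sᵢαᵢ = 143×0.04 + 266×0.06 + 22×0.04 + 143×0.06 = 31.140 sabins.
Added absorption = 257.6 × 0.88 = 226.688 sabins.
New total A_after = 257.828 sabins.
Reduction = 10 log₁₀(A_after/A_before) = 10 log₁₀(8.2796) = 9.2 dB.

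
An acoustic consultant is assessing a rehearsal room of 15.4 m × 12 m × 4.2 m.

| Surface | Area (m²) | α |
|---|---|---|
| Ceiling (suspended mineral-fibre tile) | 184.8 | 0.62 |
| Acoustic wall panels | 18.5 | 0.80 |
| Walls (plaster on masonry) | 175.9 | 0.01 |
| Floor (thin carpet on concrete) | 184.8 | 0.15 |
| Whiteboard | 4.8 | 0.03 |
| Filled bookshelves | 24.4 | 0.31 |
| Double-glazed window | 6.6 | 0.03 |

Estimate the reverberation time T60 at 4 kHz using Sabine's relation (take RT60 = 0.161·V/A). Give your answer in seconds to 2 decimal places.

Total absorption A = 184.8·0.62 + 18.5·0.80 + 175.9·0.01 + 184.8·0.15 + 4.8·0.03 + 24.4·0.31 + 6.6·0.03
  = 114.576 + 14.800 + 1.759 + 27.720 + 0.144 + 7.564 + 0.198 = 166.761 m² sabins.
Volume V = 15.4 × 12 × 4.2 = 776.16 m³.
T = 0.161 V/A = 0.161·776.16/166.761 = 0.75 s.

0.75 sec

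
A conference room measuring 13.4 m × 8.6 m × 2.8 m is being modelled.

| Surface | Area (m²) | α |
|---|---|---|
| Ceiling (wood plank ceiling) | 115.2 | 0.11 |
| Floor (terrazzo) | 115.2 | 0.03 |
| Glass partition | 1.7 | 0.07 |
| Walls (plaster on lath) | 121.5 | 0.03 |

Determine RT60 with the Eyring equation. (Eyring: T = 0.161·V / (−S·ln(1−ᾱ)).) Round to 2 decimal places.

2.54 s

Total surface area S = 115.2 + 115.2 + 1.7 + 121.5 = 353.6 m².
Absorption A = 115.2×0.11 + 115.2×0.03 + 1.7×0.07 + 121.5×0.03 = 19.892 sabins.
ᾱ = 19.892 / 353.6 = 0.0563.
Eyring denominator: −S ln(1−ᾱ) = 20.490.
V = 13.4 × 8.6 × 2.8 = 322.672 m³.
RT60 = 0.161 × 322.672 / 20.490 = 2.54 s.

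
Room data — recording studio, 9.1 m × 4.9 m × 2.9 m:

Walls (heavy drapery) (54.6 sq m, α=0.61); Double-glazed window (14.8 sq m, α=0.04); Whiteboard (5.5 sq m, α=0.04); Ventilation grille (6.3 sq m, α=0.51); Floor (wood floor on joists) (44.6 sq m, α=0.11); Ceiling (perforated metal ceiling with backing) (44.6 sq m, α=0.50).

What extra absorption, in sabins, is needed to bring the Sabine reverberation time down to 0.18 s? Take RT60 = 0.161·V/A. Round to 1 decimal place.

A₁ = Σ Sᵢαᵢ = 54.6·0.61 + 14.8·0.04 + 5.5·0.04 + 6.3·0.51 + 44.6·0.11 + 44.6·0.50 = 64.537 sabins.
Target A₂ = 0.161·129.311/0.18 = 115.662 sabins (V = 129.311 m³).
Shortfall: 115.662 − 64.537 = 51.1 sabins.

51.1 sabins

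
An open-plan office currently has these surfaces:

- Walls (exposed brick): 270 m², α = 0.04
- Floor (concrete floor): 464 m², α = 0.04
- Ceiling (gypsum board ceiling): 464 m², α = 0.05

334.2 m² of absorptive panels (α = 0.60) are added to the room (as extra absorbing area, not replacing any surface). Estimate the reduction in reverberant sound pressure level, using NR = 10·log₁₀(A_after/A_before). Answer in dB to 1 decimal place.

Summing Sᵢαᵢ: 10.800 + 18.560 + 23.200 → A_before = 52.560 sabins.
Added absorption = 334.2 × 0.60 = 200.520 sabins.
A_after = 52.560 + 200.520 = 253.080 sabins.
NR = 10·log₁₀(253.080/52.560) = 6.8 dB.

6.8 dB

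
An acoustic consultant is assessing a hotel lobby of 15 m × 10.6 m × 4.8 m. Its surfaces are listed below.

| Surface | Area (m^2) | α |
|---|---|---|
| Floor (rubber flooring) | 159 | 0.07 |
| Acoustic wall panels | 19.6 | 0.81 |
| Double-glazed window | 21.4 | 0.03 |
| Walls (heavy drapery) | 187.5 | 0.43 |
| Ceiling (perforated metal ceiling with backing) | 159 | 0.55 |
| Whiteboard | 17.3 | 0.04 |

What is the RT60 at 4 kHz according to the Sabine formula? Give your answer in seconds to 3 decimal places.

0.626 sec

A = Σ Sᵢαᵢ = 159·0.07 + 19.6·0.81 + 21.4·0.03 + 187.5·0.43 + 159·0.55 + 17.3·0.04 = 196.415 sabins.
Room volume: 763.2 m³.
RT60 = 0.161 · V / A = 0.161 × 763.2 / 196.415 = 0.626 s.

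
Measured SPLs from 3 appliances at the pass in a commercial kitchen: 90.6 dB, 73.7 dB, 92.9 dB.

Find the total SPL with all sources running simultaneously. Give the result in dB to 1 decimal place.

94.9 dB

Σ 10^(Lᵢ/10) = 3.121e+09.
Combined level = 10 log₁₀(3.121e+09) = 94.9 dB.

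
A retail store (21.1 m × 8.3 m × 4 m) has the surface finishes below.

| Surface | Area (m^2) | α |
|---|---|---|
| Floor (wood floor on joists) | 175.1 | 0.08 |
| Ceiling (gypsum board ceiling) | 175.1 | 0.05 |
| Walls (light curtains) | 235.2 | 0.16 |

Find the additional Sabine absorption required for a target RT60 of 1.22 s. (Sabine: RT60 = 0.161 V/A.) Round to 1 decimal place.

Total absorption A₁ = 175.1*0.08 + 175.1*0.05 + 235.2*0.16
  = 14.008 + 8.755 + 37.632 = 60.395 m^2 sabins.
V = 700.52 m³. Required absorption A₂ = 0.161 × 700.52 / 1.22 = 92.446 sabins.
ΔA = A₂ − A₁ = 92.446 − 60.395 = 32.1 sabins.

32.1 sabins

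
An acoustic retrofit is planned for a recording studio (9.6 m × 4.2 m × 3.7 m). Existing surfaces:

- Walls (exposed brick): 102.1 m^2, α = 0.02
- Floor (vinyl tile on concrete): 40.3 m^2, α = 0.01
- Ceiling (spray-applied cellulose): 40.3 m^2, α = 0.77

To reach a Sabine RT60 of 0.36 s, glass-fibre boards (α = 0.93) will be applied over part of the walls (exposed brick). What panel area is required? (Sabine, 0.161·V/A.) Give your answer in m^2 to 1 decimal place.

36.5

Total absorption A₁ = 102.1·0.02 + 40.3·0.01 + 40.3·0.77
  = 2.042 + 0.403 + 31.031 = 33.476 m^2 sabins.
Required A₂ = 0.161·149.184/0.36 = 66.718 sabins.
ΔA needed = 66.718 − 33.476 = 33.242 sabins.
Net gain per m^2: Δα = 0.93 − 0.02 = 0.91.
Panel area = 33.242 / 0.91 = 36.5 m^2.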